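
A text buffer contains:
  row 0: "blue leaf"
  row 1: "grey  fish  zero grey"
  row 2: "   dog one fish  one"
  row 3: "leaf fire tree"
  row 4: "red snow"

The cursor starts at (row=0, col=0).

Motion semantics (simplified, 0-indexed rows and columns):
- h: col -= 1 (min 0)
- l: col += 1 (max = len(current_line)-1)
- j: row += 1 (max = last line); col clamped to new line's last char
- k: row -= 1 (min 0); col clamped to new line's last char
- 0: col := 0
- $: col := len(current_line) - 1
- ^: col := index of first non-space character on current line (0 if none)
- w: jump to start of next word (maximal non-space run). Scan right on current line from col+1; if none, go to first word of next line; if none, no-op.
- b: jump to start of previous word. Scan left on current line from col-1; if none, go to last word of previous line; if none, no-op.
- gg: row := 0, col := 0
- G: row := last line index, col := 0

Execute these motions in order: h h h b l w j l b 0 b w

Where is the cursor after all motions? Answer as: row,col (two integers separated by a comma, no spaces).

Answer: 1,0

Derivation:
After 1 (h): row=0 col=0 char='b'
After 2 (h): row=0 col=0 char='b'
After 3 (h): row=0 col=0 char='b'
After 4 (b): row=0 col=0 char='b'
After 5 (l): row=0 col=1 char='l'
After 6 (w): row=0 col=5 char='l'
After 7 (j): row=1 col=5 char='_'
After 8 (l): row=1 col=6 char='f'
After 9 (b): row=1 col=0 char='g'
After 10 (0): row=1 col=0 char='g'
After 11 (b): row=0 col=5 char='l'
After 12 (w): row=1 col=0 char='g'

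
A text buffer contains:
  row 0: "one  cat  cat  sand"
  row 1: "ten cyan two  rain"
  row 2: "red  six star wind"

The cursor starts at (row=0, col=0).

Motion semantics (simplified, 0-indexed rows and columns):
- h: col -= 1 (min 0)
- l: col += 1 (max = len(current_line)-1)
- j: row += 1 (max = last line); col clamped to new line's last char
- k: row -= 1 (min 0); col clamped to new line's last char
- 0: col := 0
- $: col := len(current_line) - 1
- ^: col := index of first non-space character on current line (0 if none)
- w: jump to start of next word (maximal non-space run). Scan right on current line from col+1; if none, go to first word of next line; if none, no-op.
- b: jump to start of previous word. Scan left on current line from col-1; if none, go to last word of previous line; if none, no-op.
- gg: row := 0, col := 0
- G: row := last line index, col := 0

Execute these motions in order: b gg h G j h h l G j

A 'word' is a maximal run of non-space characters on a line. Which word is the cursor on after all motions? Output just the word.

Answer: red

Derivation:
After 1 (b): row=0 col=0 char='o'
After 2 (gg): row=0 col=0 char='o'
After 3 (h): row=0 col=0 char='o'
After 4 (G): row=2 col=0 char='r'
After 5 (j): row=2 col=0 char='r'
After 6 (h): row=2 col=0 char='r'
After 7 (h): row=2 col=0 char='r'
After 8 (l): row=2 col=1 char='e'
After 9 (G): row=2 col=0 char='r'
After 10 (j): row=2 col=0 char='r'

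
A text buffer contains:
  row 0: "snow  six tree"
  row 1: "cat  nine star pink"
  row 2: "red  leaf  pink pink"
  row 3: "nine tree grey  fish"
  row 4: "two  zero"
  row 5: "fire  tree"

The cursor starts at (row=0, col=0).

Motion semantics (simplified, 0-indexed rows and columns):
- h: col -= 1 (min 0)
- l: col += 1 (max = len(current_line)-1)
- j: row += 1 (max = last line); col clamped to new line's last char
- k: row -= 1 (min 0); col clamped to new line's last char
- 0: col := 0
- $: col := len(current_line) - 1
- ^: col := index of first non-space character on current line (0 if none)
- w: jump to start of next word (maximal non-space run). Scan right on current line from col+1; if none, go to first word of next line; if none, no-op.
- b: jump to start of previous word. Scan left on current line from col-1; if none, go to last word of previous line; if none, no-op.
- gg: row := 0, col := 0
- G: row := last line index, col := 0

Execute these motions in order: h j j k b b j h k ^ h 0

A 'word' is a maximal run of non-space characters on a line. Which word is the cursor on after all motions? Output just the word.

After 1 (h): row=0 col=0 char='s'
After 2 (j): row=1 col=0 char='c'
After 3 (j): row=2 col=0 char='r'
After 4 (k): row=1 col=0 char='c'
After 5 (b): row=0 col=10 char='t'
After 6 (b): row=0 col=6 char='s'
After 7 (j): row=1 col=6 char='i'
After 8 (h): row=1 col=5 char='n'
After 9 (k): row=0 col=5 char='_'
After 10 (^): row=0 col=0 char='s'
After 11 (h): row=0 col=0 char='s'
After 12 (0): row=0 col=0 char='s'

Answer: snow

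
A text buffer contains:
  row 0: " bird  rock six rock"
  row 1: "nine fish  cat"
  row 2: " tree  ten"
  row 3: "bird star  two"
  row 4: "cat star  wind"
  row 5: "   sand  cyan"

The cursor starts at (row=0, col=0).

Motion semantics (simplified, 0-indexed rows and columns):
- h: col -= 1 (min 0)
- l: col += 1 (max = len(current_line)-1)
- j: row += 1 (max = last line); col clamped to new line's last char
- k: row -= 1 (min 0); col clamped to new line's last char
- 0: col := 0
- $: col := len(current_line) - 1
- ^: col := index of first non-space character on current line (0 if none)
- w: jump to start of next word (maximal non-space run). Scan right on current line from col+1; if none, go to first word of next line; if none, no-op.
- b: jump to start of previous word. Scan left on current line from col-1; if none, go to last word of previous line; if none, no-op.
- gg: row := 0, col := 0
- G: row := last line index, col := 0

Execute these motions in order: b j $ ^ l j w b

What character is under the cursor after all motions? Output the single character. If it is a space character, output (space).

After 1 (b): row=0 col=0 char='_'
After 2 (j): row=1 col=0 char='n'
After 3 ($): row=1 col=13 char='t'
After 4 (^): row=1 col=0 char='n'
After 5 (l): row=1 col=1 char='i'
After 6 (j): row=2 col=1 char='t'
After 7 (w): row=2 col=7 char='t'
After 8 (b): row=2 col=1 char='t'

Answer: t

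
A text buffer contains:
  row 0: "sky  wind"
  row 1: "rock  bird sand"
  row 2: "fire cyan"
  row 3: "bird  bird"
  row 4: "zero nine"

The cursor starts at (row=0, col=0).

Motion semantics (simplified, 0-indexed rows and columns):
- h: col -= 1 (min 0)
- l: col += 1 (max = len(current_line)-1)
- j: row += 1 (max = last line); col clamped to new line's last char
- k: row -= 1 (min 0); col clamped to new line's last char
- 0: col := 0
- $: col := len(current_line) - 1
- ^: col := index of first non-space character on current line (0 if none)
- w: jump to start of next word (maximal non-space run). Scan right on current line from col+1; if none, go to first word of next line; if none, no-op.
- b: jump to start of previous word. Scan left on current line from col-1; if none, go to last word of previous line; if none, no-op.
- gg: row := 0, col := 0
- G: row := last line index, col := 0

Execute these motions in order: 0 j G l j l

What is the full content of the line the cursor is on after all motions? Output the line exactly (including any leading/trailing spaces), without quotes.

Answer: zero nine

Derivation:
After 1 (0): row=0 col=0 char='s'
After 2 (j): row=1 col=0 char='r'
After 3 (G): row=4 col=0 char='z'
After 4 (l): row=4 col=1 char='e'
After 5 (j): row=4 col=1 char='e'
After 6 (l): row=4 col=2 char='r'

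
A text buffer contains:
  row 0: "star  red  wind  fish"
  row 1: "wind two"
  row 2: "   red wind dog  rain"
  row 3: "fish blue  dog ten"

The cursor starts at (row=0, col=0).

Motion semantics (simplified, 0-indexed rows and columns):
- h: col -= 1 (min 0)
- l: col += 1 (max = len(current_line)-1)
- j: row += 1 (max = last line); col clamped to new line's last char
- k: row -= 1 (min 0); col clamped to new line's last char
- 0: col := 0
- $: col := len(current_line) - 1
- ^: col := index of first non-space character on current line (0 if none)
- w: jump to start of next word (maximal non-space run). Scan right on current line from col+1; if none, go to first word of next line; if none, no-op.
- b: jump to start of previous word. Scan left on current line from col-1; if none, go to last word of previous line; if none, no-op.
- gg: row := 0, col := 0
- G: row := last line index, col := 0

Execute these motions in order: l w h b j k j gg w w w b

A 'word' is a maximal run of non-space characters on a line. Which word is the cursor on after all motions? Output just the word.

After 1 (l): row=0 col=1 char='t'
After 2 (w): row=0 col=6 char='r'
After 3 (h): row=0 col=5 char='_'
After 4 (b): row=0 col=0 char='s'
After 5 (j): row=1 col=0 char='w'
After 6 (k): row=0 col=0 char='s'
After 7 (j): row=1 col=0 char='w'
After 8 (gg): row=0 col=0 char='s'
After 9 (w): row=0 col=6 char='r'
After 10 (w): row=0 col=11 char='w'
After 11 (w): row=0 col=17 char='f'
After 12 (b): row=0 col=11 char='w'

Answer: wind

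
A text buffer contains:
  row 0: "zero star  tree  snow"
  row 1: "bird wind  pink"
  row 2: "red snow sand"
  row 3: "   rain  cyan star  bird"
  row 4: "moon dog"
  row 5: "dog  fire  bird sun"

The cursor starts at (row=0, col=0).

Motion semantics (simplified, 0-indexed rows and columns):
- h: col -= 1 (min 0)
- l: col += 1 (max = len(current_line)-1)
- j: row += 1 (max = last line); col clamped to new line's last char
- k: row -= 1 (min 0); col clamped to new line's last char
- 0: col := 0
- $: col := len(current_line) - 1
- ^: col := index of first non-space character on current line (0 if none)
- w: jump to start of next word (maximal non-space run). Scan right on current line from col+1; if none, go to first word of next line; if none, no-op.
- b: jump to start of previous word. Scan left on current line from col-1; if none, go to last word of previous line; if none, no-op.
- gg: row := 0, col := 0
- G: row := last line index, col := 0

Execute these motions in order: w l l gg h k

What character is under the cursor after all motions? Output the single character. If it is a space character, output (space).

After 1 (w): row=0 col=5 char='s'
After 2 (l): row=0 col=6 char='t'
After 3 (l): row=0 col=7 char='a'
After 4 (gg): row=0 col=0 char='z'
After 5 (h): row=0 col=0 char='z'
After 6 (k): row=0 col=0 char='z'

Answer: z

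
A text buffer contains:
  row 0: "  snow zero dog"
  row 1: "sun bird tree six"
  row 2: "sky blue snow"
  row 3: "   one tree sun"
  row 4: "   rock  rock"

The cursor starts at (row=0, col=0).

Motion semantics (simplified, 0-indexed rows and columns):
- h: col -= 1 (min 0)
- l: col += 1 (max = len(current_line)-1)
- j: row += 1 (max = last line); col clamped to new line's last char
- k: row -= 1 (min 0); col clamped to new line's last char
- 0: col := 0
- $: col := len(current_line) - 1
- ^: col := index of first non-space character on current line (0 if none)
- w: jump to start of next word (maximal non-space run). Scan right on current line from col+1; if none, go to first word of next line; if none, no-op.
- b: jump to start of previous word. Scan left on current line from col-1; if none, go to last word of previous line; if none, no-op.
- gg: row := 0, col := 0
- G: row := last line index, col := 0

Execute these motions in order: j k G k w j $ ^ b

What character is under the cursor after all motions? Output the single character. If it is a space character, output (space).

After 1 (j): row=1 col=0 char='s'
After 2 (k): row=0 col=0 char='_'
After 3 (G): row=4 col=0 char='_'
After 4 (k): row=3 col=0 char='_'
After 5 (w): row=3 col=3 char='o'
After 6 (j): row=4 col=3 char='r'
After 7 ($): row=4 col=12 char='k'
After 8 (^): row=4 col=3 char='r'
After 9 (b): row=3 col=12 char='s'

Answer: s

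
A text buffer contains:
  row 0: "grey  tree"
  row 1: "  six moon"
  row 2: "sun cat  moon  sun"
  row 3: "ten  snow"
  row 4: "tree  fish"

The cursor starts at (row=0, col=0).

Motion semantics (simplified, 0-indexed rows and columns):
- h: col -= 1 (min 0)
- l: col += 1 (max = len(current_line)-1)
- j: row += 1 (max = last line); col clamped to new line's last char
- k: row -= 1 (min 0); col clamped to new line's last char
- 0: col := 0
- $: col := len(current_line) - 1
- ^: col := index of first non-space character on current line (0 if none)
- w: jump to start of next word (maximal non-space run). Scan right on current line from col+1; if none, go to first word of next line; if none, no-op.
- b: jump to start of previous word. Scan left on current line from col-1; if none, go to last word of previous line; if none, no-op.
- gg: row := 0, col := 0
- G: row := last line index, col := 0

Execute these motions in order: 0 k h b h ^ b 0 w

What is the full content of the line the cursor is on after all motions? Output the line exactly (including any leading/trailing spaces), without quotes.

After 1 (0): row=0 col=0 char='g'
After 2 (k): row=0 col=0 char='g'
After 3 (h): row=0 col=0 char='g'
After 4 (b): row=0 col=0 char='g'
After 5 (h): row=0 col=0 char='g'
After 6 (^): row=0 col=0 char='g'
After 7 (b): row=0 col=0 char='g'
After 8 (0): row=0 col=0 char='g'
After 9 (w): row=0 col=6 char='t'

Answer: grey  tree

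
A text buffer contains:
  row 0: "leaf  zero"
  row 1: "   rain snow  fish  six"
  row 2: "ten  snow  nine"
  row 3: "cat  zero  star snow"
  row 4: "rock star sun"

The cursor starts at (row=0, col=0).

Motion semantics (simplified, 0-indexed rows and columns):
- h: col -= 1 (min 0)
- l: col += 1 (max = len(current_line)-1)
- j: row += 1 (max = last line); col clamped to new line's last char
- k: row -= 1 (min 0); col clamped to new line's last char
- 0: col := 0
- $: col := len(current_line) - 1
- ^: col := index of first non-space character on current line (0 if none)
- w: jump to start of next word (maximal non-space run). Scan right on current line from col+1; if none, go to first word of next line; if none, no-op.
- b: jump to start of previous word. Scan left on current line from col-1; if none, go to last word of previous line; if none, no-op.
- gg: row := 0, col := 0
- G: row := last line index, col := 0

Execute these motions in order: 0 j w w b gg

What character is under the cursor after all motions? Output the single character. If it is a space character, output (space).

After 1 (0): row=0 col=0 char='l'
After 2 (j): row=1 col=0 char='_'
After 3 (w): row=1 col=3 char='r'
After 4 (w): row=1 col=8 char='s'
After 5 (b): row=1 col=3 char='r'
After 6 (gg): row=0 col=0 char='l'

Answer: l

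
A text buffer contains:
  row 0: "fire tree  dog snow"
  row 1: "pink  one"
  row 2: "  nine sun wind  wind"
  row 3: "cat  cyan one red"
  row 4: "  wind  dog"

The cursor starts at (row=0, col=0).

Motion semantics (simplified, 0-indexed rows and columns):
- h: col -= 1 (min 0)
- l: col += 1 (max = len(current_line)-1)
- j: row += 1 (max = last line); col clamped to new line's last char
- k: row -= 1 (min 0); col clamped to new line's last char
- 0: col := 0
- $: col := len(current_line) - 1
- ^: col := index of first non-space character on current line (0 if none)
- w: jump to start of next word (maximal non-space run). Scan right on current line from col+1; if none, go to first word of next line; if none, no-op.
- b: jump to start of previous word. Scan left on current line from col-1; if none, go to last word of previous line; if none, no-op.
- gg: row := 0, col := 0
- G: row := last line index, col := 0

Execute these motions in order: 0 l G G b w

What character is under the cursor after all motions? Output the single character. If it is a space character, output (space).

Answer: w

Derivation:
After 1 (0): row=0 col=0 char='f'
After 2 (l): row=0 col=1 char='i'
After 3 (G): row=4 col=0 char='_'
After 4 (G): row=4 col=0 char='_'
After 5 (b): row=3 col=14 char='r'
After 6 (w): row=4 col=2 char='w'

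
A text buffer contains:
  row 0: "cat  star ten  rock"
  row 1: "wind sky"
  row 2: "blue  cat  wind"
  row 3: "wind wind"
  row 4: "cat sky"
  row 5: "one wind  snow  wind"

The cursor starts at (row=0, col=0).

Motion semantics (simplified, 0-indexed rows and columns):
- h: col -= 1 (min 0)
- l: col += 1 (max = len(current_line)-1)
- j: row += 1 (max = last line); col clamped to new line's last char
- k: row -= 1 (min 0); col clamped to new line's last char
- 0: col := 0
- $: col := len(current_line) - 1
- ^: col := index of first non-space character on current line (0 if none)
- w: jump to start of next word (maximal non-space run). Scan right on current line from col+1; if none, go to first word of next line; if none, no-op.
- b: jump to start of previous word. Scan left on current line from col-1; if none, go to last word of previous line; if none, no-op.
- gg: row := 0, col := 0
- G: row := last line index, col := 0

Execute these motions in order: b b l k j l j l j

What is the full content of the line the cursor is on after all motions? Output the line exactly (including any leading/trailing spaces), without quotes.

Answer: wind wind

Derivation:
After 1 (b): row=0 col=0 char='c'
After 2 (b): row=0 col=0 char='c'
After 3 (l): row=0 col=1 char='a'
After 4 (k): row=0 col=1 char='a'
After 5 (j): row=1 col=1 char='i'
After 6 (l): row=1 col=2 char='n'
After 7 (j): row=2 col=2 char='u'
After 8 (l): row=2 col=3 char='e'
After 9 (j): row=3 col=3 char='d'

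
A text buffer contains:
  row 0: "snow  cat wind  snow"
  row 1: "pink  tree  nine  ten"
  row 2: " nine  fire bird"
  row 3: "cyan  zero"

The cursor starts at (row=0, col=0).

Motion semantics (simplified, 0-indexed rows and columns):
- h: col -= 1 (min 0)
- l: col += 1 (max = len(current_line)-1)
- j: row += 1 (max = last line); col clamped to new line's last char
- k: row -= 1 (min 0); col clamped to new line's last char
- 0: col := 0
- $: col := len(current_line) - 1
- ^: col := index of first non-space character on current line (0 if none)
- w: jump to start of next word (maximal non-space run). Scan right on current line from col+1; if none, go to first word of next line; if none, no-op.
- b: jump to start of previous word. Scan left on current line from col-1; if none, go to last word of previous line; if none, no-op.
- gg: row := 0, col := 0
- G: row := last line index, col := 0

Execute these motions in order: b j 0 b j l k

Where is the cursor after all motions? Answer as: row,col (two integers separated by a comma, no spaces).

After 1 (b): row=0 col=0 char='s'
After 2 (j): row=1 col=0 char='p'
After 3 (0): row=1 col=0 char='p'
After 4 (b): row=0 col=16 char='s'
After 5 (j): row=1 col=16 char='_'
After 6 (l): row=1 col=17 char='_'
After 7 (k): row=0 col=17 char='n'

Answer: 0,17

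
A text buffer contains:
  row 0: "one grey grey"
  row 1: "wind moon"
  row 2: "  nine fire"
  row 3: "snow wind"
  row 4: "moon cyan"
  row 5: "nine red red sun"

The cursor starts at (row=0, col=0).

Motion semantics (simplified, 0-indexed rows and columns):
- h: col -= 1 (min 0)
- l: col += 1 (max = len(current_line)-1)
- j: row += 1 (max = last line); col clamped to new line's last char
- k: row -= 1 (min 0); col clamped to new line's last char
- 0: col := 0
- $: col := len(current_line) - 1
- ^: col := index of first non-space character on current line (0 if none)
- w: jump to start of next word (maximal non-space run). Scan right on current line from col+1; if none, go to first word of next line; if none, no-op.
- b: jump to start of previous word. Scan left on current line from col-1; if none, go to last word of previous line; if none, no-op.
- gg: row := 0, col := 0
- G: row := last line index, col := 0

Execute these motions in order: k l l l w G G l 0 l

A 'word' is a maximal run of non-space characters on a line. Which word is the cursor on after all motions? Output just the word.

After 1 (k): row=0 col=0 char='o'
After 2 (l): row=0 col=1 char='n'
After 3 (l): row=0 col=2 char='e'
After 4 (l): row=0 col=3 char='_'
After 5 (w): row=0 col=4 char='g'
After 6 (G): row=5 col=0 char='n'
After 7 (G): row=5 col=0 char='n'
After 8 (l): row=5 col=1 char='i'
After 9 (0): row=5 col=0 char='n'
After 10 (l): row=5 col=1 char='i'

Answer: nine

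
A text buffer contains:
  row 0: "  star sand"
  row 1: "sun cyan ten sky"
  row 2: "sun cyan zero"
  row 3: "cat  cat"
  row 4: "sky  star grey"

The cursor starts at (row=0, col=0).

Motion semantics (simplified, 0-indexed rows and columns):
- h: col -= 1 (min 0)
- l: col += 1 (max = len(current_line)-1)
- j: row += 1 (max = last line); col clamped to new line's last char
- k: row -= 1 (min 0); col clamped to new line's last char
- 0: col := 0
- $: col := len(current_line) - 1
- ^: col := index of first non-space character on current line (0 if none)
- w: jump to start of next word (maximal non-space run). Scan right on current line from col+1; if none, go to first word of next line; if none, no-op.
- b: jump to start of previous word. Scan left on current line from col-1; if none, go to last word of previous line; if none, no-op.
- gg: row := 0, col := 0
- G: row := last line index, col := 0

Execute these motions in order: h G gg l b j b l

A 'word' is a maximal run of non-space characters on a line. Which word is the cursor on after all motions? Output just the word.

After 1 (h): row=0 col=0 char='_'
After 2 (G): row=4 col=0 char='s'
After 3 (gg): row=0 col=0 char='_'
After 4 (l): row=0 col=1 char='_'
After 5 (b): row=0 col=1 char='_'
After 6 (j): row=1 col=1 char='u'
After 7 (b): row=1 col=0 char='s'
After 8 (l): row=1 col=1 char='u'

Answer: sun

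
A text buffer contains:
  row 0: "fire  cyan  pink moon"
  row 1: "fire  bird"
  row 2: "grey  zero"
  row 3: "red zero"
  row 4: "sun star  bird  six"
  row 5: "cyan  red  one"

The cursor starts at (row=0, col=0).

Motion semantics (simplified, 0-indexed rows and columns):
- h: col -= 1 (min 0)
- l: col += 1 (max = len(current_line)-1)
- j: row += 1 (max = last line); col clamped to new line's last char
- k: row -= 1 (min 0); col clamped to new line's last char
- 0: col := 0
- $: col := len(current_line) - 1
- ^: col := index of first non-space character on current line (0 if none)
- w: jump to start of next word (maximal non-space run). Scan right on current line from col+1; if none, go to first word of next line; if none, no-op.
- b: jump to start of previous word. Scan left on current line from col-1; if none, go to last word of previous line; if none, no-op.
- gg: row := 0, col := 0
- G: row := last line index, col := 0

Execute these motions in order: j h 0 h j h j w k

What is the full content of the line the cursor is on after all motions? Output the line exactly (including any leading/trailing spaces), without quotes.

Answer: grey  zero

Derivation:
After 1 (j): row=1 col=0 char='f'
After 2 (h): row=1 col=0 char='f'
After 3 (0): row=1 col=0 char='f'
After 4 (h): row=1 col=0 char='f'
After 5 (j): row=2 col=0 char='g'
After 6 (h): row=2 col=0 char='g'
After 7 (j): row=3 col=0 char='r'
After 8 (w): row=3 col=4 char='z'
After 9 (k): row=2 col=4 char='_'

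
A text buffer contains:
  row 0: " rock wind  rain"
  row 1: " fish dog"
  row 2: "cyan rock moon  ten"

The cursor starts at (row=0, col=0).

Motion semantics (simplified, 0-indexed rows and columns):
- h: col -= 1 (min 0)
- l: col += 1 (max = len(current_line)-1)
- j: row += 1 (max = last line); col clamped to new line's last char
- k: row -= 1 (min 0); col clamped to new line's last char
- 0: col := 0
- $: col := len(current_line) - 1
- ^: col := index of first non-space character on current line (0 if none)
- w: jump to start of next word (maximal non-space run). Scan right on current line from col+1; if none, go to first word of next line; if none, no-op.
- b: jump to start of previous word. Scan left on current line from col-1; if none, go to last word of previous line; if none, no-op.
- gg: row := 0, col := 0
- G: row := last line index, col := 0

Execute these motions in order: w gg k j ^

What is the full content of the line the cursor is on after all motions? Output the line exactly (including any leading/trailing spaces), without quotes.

After 1 (w): row=0 col=1 char='r'
After 2 (gg): row=0 col=0 char='_'
After 3 (k): row=0 col=0 char='_'
After 4 (j): row=1 col=0 char='_'
After 5 (^): row=1 col=1 char='f'

Answer:  fish dog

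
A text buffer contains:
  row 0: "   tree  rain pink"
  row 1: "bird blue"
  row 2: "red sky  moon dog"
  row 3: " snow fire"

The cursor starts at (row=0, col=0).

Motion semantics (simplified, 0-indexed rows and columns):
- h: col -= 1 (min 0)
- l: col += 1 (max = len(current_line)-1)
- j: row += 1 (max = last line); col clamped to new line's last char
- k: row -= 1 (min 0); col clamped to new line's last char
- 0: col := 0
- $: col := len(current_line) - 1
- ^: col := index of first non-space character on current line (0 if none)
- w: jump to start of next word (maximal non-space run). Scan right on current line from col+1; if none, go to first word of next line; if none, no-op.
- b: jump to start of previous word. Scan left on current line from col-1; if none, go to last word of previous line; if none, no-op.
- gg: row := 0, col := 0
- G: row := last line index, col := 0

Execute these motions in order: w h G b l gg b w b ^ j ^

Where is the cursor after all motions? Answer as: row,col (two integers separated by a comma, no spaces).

After 1 (w): row=0 col=3 char='t'
After 2 (h): row=0 col=2 char='_'
After 3 (G): row=3 col=0 char='_'
After 4 (b): row=2 col=14 char='d'
After 5 (l): row=2 col=15 char='o'
After 6 (gg): row=0 col=0 char='_'
After 7 (b): row=0 col=0 char='_'
After 8 (w): row=0 col=3 char='t'
After 9 (b): row=0 col=3 char='t'
After 10 (^): row=0 col=3 char='t'
After 11 (j): row=1 col=3 char='d'
After 12 (^): row=1 col=0 char='b'

Answer: 1,0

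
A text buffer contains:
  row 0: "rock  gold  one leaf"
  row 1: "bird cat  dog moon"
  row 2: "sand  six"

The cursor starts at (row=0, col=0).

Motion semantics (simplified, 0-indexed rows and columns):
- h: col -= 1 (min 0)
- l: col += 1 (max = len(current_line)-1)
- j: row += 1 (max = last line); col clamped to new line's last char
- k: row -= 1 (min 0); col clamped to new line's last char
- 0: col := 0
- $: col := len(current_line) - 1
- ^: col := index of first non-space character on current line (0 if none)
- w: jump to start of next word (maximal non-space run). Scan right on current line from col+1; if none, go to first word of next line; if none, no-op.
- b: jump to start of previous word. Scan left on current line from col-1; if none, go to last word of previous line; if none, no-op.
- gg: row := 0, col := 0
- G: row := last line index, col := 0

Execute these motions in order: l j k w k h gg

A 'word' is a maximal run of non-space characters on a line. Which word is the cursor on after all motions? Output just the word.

Answer: rock

Derivation:
After 1 (l): row=0 col=1 char='o'
After 2 (j): row=1 col=1 char='i'
After 3 (k): row=0 col=1 char='o'
After 4 (w): row=0 col=6 char='g'
After 5 (k): row=0 col=6 char='g'
After 6 (h): row=0 col=5 char='_'
After 7 (gg): row=0 col=0 char='r'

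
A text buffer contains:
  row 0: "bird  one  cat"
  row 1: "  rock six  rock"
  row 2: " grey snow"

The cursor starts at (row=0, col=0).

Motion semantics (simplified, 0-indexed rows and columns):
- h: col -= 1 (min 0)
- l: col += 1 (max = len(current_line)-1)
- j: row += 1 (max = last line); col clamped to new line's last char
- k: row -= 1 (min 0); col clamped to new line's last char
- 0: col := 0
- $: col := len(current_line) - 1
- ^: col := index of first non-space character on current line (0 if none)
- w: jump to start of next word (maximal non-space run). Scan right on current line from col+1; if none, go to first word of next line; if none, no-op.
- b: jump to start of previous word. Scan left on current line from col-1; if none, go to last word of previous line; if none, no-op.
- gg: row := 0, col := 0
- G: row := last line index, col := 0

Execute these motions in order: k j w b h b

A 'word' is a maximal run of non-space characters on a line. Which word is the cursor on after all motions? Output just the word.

After 1 (k): row=0 col=0 char='b'
After 2 (j): row=1 col=0 char='_'
After 3 (w): row=1 col=2 char='r'
After 4 (b): row=0 col=11 char='c'
After 5 (h): row=0 col=10 char='_'
After 6 (b): row=0 col=6 char='o'

Answer: one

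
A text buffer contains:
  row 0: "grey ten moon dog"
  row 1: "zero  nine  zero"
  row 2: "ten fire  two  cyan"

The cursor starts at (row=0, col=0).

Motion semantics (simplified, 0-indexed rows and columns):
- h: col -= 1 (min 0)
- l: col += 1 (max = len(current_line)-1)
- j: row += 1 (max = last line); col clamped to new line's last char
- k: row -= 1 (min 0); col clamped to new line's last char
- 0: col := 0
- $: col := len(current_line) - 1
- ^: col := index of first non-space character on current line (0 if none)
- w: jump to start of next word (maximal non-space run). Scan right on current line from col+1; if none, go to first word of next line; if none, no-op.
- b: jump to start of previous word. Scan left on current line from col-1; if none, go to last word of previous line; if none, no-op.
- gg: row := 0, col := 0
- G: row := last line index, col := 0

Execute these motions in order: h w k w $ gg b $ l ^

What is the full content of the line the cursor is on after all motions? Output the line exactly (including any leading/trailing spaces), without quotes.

After 1 (h): row=0 col=0 char='g'
After 2 (w): row=0 col=5 char='t'
After 3 (k): row=0 col=5 char='t'
After 4 (w): row=0 col=9 char='m'
After 5 ($): row=0 col=16 char='g'
After 6 (gg): row=0 col=0 char='g'
After 7 (b): row=0 col=0 char='g'
After 8 ($): row=0 col=16 char='g'
After 9 (l): row=0 col=16 char='g'
After 10 (^): row=0 col=0 char='g'

Answer: grey ten moon dog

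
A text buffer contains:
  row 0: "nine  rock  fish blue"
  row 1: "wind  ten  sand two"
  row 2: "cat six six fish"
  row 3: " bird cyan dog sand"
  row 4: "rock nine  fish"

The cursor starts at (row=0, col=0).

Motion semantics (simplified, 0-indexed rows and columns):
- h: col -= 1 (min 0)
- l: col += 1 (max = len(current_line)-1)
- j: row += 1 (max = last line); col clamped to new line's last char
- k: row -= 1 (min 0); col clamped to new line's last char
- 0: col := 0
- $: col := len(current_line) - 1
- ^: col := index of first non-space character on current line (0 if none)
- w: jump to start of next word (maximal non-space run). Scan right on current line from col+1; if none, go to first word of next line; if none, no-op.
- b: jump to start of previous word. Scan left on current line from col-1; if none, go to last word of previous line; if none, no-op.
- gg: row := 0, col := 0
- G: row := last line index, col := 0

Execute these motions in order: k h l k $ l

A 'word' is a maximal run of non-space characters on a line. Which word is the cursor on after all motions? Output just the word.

After 1 (k): row=0 col=0 char='n'
After 2 (h): row=0 col=0 char='n'
After 3 (l): row=0 col=1 char='i'
After 4 (k): row=0 col=1 char='i'
After 5 ($): row=0 col=20 char='e'
After 6 (l): row=0 col=20 char='e'

Answer: blue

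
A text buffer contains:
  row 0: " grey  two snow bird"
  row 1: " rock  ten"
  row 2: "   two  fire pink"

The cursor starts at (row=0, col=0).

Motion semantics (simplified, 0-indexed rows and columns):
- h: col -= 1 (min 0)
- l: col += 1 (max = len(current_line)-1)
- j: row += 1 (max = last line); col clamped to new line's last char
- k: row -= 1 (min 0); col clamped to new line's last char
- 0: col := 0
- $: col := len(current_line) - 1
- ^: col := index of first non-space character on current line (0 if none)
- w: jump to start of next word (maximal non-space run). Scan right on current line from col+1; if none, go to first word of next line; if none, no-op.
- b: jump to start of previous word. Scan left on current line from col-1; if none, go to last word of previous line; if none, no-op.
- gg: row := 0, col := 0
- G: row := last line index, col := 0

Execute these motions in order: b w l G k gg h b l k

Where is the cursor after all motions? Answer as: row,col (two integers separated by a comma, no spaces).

After 1 (b): row=0 col=0 char='_'
After 2 (w): row=0 col=1 char='g'
After 3 (l): row=0 col=2 char='r'
After 4 (G): row=2 col=0 char='_'
After 5 (k): row=1 col=0 char='_'
After 6 (gg): row=0 col=0 char='_'
After 7 (h): row=0 col=0 char='_'
After 8 (b): row=0 col=0 char='_'
After 9 (l): row=0 col=1 char='g'
After 10 (k): row=0 col=1 char='g'

Answer: 0,1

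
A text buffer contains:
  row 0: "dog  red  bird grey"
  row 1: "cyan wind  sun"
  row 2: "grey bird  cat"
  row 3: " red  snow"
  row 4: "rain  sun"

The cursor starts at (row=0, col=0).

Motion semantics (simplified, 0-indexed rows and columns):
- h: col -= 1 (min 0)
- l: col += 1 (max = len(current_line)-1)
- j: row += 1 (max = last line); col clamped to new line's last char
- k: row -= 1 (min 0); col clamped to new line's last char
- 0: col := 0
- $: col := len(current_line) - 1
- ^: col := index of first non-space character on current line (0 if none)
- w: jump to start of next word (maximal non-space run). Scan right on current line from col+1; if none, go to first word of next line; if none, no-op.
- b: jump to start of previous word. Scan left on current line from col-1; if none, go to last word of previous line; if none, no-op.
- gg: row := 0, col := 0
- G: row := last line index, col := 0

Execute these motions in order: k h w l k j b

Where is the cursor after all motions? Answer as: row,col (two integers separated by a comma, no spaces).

Answer: 1,5

Derivation:
After 1 (k): row=0 col=0 char='d'
After 2 (h): row=0 col=0 char='d'
After 3 (w): row=0 col=5 char='r'
After 4 (l): row=0 col=6 char='e'
After 5 (k): row=0 col=6 char='e'
After 6 (j): row=1 col=6 char='i'
After 7 (b): row=1 col=5 char='w'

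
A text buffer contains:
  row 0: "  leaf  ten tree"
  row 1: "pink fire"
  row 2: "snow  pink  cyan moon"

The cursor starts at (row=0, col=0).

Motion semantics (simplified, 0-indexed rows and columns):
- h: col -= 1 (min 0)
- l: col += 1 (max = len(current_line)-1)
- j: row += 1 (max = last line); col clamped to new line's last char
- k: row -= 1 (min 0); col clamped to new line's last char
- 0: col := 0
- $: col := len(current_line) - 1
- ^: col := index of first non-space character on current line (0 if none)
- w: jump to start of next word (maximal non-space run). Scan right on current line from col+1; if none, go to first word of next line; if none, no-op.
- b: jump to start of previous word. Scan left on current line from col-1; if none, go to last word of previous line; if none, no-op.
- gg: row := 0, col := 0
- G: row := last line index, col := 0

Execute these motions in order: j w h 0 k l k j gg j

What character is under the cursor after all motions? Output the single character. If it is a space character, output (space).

After 1 (j): row=1 col=0 char='p'
After 2 (w): row=1 col=5 char='f'
After 3 (h): row=1 col=4 char='_'
After 4 (0): row=1 col=0 char='p'
After 5 (k): row=0 col=0 char='_'
After 6 (l): row=0 col=1 char='_'
After 7 (k): row=0 col=1 char='_'
After 8 (j): row=1 col=1 char='i'
After 9 (gg): row=0 col=0 char='_'
After 10 (j): row=1 col=0 char='p'

Answer: p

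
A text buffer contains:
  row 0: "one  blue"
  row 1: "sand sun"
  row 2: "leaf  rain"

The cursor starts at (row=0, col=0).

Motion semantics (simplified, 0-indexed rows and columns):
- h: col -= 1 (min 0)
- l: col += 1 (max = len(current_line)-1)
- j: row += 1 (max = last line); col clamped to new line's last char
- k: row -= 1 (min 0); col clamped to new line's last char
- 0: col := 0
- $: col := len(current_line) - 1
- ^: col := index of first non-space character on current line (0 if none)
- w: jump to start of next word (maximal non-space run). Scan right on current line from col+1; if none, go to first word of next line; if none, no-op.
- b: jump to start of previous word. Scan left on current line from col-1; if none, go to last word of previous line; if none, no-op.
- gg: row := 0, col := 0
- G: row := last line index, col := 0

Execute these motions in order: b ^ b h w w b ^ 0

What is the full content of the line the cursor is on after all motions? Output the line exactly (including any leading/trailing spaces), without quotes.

After 1 (b): row=0 col=0 char='o'
After 2 (^): row=0 col=0 char='o'
After 3 (b): row=0 col=0 char='o'
After 4 (h): row=0 col=0 char='o'
After 5 (w): row=0 col=5 char='b'
After 6 (w): row=1 col=0 char='s'
After 7 (b): row=0 col=5 char='b'
After 8 (^): row=0 col=0 char='o'
After 9 (0): row=0 col=0 char='o'

Answer: one  blue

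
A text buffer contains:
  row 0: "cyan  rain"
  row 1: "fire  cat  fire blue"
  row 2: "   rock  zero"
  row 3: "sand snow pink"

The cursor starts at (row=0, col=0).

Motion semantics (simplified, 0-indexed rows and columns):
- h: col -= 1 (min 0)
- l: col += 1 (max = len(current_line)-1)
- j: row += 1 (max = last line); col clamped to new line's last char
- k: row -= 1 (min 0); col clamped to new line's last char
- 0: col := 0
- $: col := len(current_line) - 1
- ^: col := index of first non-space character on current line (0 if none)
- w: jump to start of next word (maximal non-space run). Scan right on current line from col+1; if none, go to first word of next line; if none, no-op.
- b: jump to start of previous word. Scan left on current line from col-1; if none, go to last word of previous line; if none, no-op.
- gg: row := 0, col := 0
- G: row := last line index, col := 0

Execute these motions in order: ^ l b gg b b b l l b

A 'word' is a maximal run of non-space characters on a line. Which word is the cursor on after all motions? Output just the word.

Answer: cyan

Derivation:
After 1 (^): row=0 col=0 char='c'
After 2 (l): row=0 col=1 char='y'
After 3 (b): row=0 col=0 char='c'
After 4 (gg): row=0 col=0 char='c'
After 5 (b): row=0 col=0 char='c'
After 6 (b): row=0 col=0 char='c'
After 7 (b): row=0 col=0 char='c'
After 8 (l): row=0 col=1 char='y'
After 9 (l): row=0 col=2 char='a'
After 10 (b): row=0 col=0 char='c'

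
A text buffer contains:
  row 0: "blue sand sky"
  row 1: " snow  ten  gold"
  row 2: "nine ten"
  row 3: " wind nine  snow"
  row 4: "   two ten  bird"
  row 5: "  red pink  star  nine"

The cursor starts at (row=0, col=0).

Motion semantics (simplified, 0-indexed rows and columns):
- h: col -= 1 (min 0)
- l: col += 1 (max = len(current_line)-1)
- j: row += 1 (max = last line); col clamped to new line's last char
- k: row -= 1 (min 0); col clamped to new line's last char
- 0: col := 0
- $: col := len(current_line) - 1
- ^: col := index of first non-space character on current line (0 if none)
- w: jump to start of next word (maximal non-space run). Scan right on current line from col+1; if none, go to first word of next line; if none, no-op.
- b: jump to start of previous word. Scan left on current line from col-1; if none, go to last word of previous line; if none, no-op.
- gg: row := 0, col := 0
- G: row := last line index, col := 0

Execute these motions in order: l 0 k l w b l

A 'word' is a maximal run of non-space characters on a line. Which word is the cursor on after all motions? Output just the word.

After 1 (l): row=0 col=1 char='l'
After 2 (0): row=0 col=0 char='b'
After 3 (k): row=0 col=0 char='b'
After 4 (l): row=0 col=1 char='l'
After 5 (w): row=0 col=5 char='s'
After 6 (b): row=0 col=0 char='b'
After 7 (l): row=0 col=1 char='l'

Answer: blue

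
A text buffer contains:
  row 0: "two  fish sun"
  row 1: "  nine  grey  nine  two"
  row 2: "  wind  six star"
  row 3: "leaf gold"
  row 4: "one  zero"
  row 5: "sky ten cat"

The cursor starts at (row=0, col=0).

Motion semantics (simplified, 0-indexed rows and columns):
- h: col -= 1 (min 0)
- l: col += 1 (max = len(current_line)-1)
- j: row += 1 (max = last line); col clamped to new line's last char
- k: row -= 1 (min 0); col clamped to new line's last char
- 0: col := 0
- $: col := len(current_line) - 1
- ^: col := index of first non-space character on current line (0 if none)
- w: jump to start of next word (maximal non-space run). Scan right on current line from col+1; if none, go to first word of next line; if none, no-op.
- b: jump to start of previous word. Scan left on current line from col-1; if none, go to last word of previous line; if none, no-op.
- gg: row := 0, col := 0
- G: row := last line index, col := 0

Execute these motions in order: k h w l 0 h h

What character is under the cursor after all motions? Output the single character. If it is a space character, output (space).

After 1 (k): row=0 col=0 char='t'
After 2 (h): row=0 col=0 char='t'
After 3 (w): row=0 col=5 char='f'
After 4 (l): row=0 col=6 char='i'
After 5 (0): row=0 col=0 char='t'
After 6 (h): row=0 col=0 char='t'
After 7 (h): row=0 col=0 char='t'

Answer: t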